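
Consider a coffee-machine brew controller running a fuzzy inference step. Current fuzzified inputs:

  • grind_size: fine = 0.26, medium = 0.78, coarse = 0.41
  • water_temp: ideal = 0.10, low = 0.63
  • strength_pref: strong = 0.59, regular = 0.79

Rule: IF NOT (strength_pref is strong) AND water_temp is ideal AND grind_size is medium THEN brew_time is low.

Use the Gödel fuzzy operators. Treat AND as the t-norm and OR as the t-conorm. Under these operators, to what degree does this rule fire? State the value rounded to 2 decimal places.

firing strength: ¬strong=1−0.59=0.41, ideal=0.10, medium=0.78; AND[min(a, b)] → w = 0.10

0.10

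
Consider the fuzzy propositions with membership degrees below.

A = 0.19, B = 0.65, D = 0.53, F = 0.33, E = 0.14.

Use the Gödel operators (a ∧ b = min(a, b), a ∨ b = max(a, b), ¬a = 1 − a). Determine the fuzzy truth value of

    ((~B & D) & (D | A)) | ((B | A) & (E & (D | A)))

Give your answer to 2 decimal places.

0.35

~B = 1 − 0.65 = 0.35
~B & D = min(a, b) on (0.35, 0.53) = 0.35
D | A = max(a, b) on (0.53, 0.19) = 0.53
(~B & D) & (D | A) = min(a, b) on (0.35, 0.53) = 0.35
B | A = max(a, b) on (0.65, 0.19) = 0.65
D | A = max(a, b) on (0.53, 0.19) = 0.53
E & (D | A) = min(a, b) on (0.14, 0.53) = 0.14
(B | A) & (E & (D | A)) = min(a, b) on (0.65, 0.14) = 0.14
((~B & D) & (D | A)) | ((B | A) & (E & (D | A))) = max(a, b) on (0.35, 0.14) = 0.35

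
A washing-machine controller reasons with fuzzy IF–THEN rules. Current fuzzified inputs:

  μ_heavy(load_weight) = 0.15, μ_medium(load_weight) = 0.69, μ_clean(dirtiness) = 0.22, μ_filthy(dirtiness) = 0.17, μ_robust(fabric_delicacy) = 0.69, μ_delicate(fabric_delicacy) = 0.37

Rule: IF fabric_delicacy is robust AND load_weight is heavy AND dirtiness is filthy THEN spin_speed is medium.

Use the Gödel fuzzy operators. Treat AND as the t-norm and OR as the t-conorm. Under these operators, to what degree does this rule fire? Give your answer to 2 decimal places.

firing strength: robust=0.69, heavy=0.15, filthy=0.17; AND[min(a, b)] → w = 0.15

0.15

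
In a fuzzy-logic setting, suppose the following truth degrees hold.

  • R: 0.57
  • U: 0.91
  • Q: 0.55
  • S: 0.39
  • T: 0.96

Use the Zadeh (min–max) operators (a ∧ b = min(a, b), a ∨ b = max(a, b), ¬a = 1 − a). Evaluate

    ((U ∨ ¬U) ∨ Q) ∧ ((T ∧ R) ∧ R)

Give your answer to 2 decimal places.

0.57

¬U = 1 − 0.91 = 0.09
U ∨ ¬U = max(a, b) on (0.91, 0.09) = 0.91
(U ∨ ¬U) ∨ Q = max(a, b) on (0.91, 0.55) = 0.91
T ∧ R = min(a, b) on (0.96, 0.57) = 0.57
(T ∧ R) ∧ R = min(a, b) on (0.57, 0.57) = 0.57
((U ∨ ¬U) ∨ Q) ∧ ((T ∧ R) ∧ R) = min(a, b) on (0.91, 0.57) = 0.57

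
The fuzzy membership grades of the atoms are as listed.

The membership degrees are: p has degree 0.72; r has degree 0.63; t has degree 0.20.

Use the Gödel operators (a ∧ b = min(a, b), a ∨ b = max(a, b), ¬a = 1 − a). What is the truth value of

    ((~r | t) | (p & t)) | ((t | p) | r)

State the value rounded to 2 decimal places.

~r = 1 − 0.63 = 0.37
~r | t = max(a, b) on (0.37, 0.20) = 0.37
p & t = min(a, b) on (0.72, 0.20) = 0.20
(~r | t) | (p & t) = max(a, b) on (0.37, 0.20) = 0.37
t | p = max(a, b) on (0.20, 0.72) = 0.72
(t | p) | r = max(a, b) on (0.72, 0.63) = 0.72
((~r | t) | (p & t)) | ((t | p) | r) = max(a, b) on (0.37, 0.72) = 0.72

0.72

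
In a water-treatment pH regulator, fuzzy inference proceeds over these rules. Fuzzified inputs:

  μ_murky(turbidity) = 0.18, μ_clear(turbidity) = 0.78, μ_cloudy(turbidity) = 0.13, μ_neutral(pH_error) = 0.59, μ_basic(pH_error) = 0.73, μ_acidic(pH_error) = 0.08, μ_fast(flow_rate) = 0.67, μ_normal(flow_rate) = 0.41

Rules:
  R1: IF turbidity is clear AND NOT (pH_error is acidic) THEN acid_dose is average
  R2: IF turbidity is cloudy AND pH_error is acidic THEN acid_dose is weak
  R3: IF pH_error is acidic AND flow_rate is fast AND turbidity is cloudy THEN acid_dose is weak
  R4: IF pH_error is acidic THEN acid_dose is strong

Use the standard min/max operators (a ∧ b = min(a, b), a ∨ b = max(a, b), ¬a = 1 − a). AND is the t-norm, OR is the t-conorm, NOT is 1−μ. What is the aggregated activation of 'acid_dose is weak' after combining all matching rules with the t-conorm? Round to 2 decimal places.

R1: clear=0.78, ¬acidic=1−0.08=0.92; AND[min(a, b)] → w = 0.78
R2: cloudy=0.13, acidic=0.08; AND[min(a, b)] → w = 0.08
R3: acidic=0.08, fast=0.67, cloudy=0.13; AND[min(a, b)] → w = 0.08
R4: acidic=0.08 → w = 0.08
Rules with consequent 'weak': {R2, R3} → strengths 0.08, 0.08
Aggregate via t-conorm [max(a, b)]: 0.08

0.08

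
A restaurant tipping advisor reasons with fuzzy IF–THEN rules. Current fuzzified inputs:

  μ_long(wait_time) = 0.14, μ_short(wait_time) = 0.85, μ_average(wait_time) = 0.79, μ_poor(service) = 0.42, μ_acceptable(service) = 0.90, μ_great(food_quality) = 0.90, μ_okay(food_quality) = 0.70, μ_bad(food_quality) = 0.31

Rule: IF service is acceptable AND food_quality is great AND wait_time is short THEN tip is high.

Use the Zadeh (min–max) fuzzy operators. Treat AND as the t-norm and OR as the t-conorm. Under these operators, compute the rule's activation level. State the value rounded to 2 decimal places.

firing strength: acceptable=0.90, great=0.90, short=0.85; AND[min(a, b)] → w = 0.85

0.85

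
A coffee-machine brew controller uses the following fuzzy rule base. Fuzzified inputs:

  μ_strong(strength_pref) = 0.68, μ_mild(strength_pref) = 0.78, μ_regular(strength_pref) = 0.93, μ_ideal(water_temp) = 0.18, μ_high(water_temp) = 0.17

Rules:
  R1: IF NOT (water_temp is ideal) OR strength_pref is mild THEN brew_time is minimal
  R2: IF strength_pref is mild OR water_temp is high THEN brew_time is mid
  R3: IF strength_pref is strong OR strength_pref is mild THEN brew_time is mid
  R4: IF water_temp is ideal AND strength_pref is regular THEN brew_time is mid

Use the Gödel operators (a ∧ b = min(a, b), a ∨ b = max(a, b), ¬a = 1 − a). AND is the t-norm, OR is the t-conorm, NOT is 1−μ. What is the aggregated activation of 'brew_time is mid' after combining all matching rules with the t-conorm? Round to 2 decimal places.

0.78

R1: ¬ideal=1−0.18=0.82, mild=0.78; OR[max(a, b)] → w = 0.82
R2: mild=0.78, high=0.17; OR[max(a, b)] → w = 0.78
R3: strong=0.68, mild=0.78; OR[max(a, b)] → w = 0.78
R4: ideal=0.18, regular=0.93; AND[min(a, b)] → w = 0.18
Rules with consequent 'mid': {R2, R3, R4} → strengths 0.78, 0.78, 0.18
Aggregate via t-conorm [max(a, b)]: 0.78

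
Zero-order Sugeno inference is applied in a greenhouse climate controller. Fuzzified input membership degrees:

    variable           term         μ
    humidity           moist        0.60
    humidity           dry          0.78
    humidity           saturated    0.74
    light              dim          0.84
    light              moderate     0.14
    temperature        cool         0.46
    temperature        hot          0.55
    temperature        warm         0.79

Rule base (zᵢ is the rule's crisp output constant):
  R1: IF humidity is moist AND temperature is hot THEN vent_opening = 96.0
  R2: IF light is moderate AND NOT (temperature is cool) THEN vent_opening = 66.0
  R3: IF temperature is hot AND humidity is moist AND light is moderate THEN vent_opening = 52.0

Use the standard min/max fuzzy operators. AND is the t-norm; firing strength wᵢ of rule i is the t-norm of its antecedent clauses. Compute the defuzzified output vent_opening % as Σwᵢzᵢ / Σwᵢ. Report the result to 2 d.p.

R1 (z=96.0): moist=0.60, hot=0.55; AND[min(a, b)] → w = 0.55
R2 (z=66.0): moderate=0.14, ¬cool=1−0.46=0.54; AND[min(a, b)] → w = 0.14
R3 (z=52.0): hot=0.55, moist=0.60, moderate=0.14; AND[min(a, b)] → w = 0.14
Weighted average = (0.55·96.0 + 0.14·66.0 + 0.14·52.0) / (0.55 + 0.14 + 0.14)
  = 69.3200 / 0.8300 = 83.52

83.52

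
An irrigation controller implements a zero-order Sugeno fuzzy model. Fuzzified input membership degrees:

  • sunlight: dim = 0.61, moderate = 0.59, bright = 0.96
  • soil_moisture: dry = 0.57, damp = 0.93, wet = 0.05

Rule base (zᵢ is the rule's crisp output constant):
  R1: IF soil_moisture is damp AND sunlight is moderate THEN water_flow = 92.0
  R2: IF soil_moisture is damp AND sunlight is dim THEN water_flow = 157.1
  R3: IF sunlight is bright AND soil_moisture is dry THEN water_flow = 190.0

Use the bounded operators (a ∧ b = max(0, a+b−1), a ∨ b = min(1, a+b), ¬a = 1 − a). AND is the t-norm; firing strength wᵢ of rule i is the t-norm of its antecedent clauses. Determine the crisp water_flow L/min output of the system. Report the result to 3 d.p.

146.776

R1 (z=92.0): damp=0.93, moderate=0.59; AND[max(0, a+b−1)] → w = 0.52
R2 (z=157.1): damp=0.93, dim=0.61; AND[max(0, a+b−1)] → w = 0.54
R3 (z=190.0): bright=0.96, dry=0.57; AND[max(0, a+b−1)] → w = 0.53
Weighted average = (0.52·92.0 + 0.54·157.1 + 0.53·190.0) / (0.52 + 0.54 + 0.53)
  = 233.3740 / 1.5900 = 146.776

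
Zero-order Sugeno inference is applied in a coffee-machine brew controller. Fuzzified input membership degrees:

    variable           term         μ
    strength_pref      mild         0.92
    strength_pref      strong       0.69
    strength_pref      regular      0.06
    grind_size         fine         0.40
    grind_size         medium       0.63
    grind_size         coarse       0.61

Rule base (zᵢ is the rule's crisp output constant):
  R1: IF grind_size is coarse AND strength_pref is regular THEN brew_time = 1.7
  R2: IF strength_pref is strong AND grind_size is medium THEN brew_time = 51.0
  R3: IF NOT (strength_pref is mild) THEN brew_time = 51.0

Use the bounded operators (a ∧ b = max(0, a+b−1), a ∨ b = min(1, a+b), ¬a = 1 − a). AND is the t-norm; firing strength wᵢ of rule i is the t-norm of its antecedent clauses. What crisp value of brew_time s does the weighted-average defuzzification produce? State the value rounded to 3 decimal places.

R1 (z=1.7): coarse=0.61, regular=0.06; AND[max(0, a+b−1)] → w = 0.00
R2 (z=51.0): strong=0.69, medium=0.63; AND[max(0, a+b−1)] → w = 0.32
R3 (z=51.0): ¬mild=1−0.92=0.08 → w = 0.08
Weighted average = (0.00·1.7 + 0.32·51.0 + 0.08·51.0) / (0.00 + 0.32 + 0.08)
  = 20.4000 / 0.4000 = 51.000

51.000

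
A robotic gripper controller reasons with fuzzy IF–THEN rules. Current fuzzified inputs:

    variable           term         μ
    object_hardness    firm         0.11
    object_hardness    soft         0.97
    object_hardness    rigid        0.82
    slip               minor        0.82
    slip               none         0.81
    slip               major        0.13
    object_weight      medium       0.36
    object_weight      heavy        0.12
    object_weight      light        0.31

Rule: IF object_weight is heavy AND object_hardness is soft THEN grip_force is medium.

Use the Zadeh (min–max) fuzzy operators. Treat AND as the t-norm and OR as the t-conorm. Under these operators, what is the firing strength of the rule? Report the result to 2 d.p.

firing strength: heavy=0.12, soft=0.97; AND[min(a, b)] → w = 0.12

0.12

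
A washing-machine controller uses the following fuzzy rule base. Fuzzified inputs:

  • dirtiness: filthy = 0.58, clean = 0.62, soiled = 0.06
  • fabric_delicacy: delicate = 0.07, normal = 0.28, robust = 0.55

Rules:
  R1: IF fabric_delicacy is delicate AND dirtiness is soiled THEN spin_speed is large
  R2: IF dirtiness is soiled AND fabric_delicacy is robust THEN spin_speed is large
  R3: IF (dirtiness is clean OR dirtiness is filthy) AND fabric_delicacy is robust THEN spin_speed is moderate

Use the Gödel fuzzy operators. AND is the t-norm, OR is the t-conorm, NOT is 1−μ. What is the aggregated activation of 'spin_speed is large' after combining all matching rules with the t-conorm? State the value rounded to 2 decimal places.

0.06

R1: delicate=0.07, soiled=0.06; AND[min(a, b)] → w = 0.06
R2: soiled=0.06, robust=0.55; AND[min(a, b)] → w = 0.06
R3: (clean=0.62 OR filthy=0.58) = 0.62; AND[min(a, b)] with robust=0.55 → w = 0.55
Rules with consequent 'large': {R1, R2} → strengths 0.06, 0.06
Aggregate via t-conorm [max(a, b)]: 0.06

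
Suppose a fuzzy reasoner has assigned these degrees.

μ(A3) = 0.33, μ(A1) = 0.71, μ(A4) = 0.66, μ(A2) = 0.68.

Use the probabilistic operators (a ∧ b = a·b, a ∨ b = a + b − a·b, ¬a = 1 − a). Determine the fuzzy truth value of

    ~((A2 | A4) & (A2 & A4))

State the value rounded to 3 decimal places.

A2 | A4 = a + b − a·b on (0.6800, 0.6600) = 0.8912
A2 & A4 = a·b on (0.6800, 0.6600) = 0.4488
(A2 | A4) & (A2 & A4) = a·b on (0.8912, 0.4488) = 0.4000
~((A2 | A4) & (A2 & A4)) = 1 − 0.4000 = 0.6000

0.600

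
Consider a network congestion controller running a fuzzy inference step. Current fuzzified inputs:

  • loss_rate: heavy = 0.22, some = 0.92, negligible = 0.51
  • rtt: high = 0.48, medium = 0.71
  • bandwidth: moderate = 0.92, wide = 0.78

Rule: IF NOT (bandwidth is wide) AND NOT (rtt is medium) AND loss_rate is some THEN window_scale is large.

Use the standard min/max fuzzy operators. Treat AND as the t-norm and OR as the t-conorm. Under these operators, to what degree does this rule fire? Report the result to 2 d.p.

firing strength: ¬wide=1−0.78=0.22, ¬medium=1−0.71=0.29, some=0.92; AND[min(a, b)] → w = 0.22

0.22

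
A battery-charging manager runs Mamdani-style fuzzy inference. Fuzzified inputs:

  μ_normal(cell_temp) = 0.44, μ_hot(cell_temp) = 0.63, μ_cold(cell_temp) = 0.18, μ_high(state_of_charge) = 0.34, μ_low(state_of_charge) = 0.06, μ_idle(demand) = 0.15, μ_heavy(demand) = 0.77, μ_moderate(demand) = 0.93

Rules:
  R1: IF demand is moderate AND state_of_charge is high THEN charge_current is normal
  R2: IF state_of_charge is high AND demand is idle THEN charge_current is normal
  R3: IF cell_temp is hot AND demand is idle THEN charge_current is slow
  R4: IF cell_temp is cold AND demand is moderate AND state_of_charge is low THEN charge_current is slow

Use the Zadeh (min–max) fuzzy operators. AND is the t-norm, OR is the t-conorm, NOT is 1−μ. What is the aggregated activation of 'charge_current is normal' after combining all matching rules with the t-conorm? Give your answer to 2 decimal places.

0.34

R1: moderate=0.93, high=0.34; AND[min(a, b)] → w = 0.34
R2: high=0.34, idle=0.15; AND[min(a, b)] → w = 0.15
R3: hot=0.63, idle=0.15; AND[min(a, b)] → w = 0.15
R4: cold=0.18, moderate=0.93, low=0.06; AND[min(a, b)] → w = 0.06
Rules with consequent 'normal': {R1, R2} → strengths 0.34, 0.15
Aggregate via t-conorm [max(a, b)]: 0.34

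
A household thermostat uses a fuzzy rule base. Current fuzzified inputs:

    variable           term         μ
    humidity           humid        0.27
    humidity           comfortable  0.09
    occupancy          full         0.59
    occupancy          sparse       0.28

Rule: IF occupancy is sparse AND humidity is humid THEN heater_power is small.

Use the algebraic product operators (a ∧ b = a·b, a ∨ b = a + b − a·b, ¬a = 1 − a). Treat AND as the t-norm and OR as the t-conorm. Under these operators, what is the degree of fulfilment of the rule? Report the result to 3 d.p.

0.076

firing strength: sparse=0.28, humid=0.27; AND[a·b] → w = 0.0756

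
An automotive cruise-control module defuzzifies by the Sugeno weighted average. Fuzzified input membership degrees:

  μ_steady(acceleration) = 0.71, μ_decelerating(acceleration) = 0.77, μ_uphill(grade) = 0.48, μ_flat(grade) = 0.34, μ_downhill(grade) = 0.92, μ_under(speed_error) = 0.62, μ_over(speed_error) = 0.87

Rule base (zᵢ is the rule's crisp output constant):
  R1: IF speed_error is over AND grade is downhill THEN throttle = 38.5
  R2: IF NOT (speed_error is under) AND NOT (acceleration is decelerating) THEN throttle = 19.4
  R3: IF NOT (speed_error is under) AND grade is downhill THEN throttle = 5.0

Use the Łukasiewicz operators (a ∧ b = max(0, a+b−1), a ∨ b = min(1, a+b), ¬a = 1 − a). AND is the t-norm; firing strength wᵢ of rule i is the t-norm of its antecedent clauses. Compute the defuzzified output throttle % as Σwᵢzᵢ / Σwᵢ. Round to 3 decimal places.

29.280

R1 (z=38.5): over=0.87, downhill=0.92; AND[max(0, a+b−1)] → w = 0.79
R2 (z=19.4): ¬under=1−0.62=0.38, ¬decelerating=1−0.77=0.23; AND[max(0, a+b−1)] → w = 0.00
R3 (z=5.0): ¬under=1−0.62=0.38, downhill=0.92; AND[max(0, a+b−1)] → w = 0.30
Weighted average = (0.79·38.5 + 0.00·19.4 + 0.30·5.0) / (0.79 + 0.00 + 0.30)
  = 31.9150 / 1.0900 = 29.280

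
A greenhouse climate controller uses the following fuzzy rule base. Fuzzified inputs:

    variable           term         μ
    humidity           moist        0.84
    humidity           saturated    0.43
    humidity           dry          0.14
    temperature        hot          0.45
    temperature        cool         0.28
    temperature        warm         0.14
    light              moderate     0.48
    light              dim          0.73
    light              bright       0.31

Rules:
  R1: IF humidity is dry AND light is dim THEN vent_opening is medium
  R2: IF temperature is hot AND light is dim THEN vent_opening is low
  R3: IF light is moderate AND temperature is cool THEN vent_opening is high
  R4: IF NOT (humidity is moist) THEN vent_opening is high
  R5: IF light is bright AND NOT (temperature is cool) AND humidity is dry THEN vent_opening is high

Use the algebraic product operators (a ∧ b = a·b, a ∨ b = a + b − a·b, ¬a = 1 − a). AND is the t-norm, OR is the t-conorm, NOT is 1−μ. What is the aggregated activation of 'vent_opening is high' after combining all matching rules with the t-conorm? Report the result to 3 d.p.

0.296

R1: dry=0.14, dim=0.73; AND[a·b] → w = 0.1022
R2: hot=0.45, dim=0.73; AND[a·b] → w = 0.3285
R3: moderate=0.48, cool=0.28; AND[a·b] → w = 0.1344
R4: ¬moist=1−0.84=0.16 → w = 0.1600
R5: bright=0.31, ¬cool=1−0.28=0.72, dry=0.14; AND[a·b] → w = 0.0312
Rules with consequent 'high': {R3, R4, R5} → strengths 0.1344, 0.1600, 0.0312
Aggregate via t-conorm [a + b − a·b]: 0.2956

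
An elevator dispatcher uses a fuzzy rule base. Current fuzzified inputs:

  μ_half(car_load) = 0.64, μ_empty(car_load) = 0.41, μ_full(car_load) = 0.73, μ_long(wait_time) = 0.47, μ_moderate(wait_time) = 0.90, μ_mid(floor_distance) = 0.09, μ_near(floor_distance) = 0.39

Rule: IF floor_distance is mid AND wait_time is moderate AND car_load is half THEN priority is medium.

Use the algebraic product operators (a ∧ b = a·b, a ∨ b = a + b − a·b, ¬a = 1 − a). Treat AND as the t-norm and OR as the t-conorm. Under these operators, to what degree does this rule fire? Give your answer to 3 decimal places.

0.052

firing strength: mid=0.09, moderate=0.90, half=0.64; AND[a·b] → w = 0.0518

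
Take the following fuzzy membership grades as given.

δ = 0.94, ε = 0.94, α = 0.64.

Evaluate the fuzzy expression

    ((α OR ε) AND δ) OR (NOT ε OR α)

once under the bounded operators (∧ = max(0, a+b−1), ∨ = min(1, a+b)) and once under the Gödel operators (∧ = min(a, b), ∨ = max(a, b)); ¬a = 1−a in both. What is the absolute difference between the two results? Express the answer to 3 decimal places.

Under bounded:
  α OR ε = min(1, a+b) on (0.64, 0.94) = 1.00
  (α OR ε) AND δ = max(0, a+b−1) on (1.00, 0.94) = 0.94
  NOT ε = 1 − 0.94 = 0.06
  NOT ε OR α = min(1, a+b) on (0.06, 0.64) = 0.70
  ((α OR ε) AND δ) OR (NOT ε OR α) = min(1, a+b) on (0.94, 0.70) = 1.00
  → value = 1.0000
Under Gödel:
  α OR ε = max(a, b) on (0.64, 0.94) = 0.94
  (α OR ε) AND δ = min(a, b) on (0.94, 0.94) = 0.94
  NOT ε = 1 − 0.94 = 0.06
  NOT ε OR α = max(a, b) on (0.06, 0.64) = 0.64
  ((α OR ε) AND δ) OR (NOT ε OR α) = max(a, b) on (0.94, 0.64) = 0.94
  → value = 0.9400
|1.0000 − 0.9400| = 0.060

0.060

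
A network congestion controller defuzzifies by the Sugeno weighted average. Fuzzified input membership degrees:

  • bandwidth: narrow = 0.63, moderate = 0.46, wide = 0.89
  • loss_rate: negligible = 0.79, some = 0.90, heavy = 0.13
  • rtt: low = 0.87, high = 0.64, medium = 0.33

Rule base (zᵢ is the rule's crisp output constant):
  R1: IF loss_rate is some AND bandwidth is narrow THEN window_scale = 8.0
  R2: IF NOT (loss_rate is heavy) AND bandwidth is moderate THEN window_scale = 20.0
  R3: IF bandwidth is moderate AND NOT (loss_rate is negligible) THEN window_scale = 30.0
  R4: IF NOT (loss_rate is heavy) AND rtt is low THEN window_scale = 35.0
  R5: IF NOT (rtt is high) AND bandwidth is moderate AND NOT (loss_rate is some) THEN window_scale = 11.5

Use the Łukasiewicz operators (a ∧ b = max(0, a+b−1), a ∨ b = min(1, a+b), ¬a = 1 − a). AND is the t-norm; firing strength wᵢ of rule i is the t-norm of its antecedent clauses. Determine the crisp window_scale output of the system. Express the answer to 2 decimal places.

22.96

R1 (z=8.0): some=0.90, narrow=0.63; AND[max(0, a+b−1)] → w = 0.53
R2 (z=20.0): ¬heavy=1−0.13=0.87, moderate=0.46; AND[max(0, a+b−1)] → w = 0.33
R3 (z=30.0): moderate=0.46, ¬negligible=1−0.79=0.21; AND[max(0, a+b−1)] → w = 0.00
R4 (z=35.0): ¬heavy=1−0.13=0.87, low=0.87; AND[max(0, a+b−1)] → w = 0.74
R5 (z=11.5): ¬high=1−0.64=0.36, moderate=0.46, ¬some=1−0.90=0.10; AND[max(0, a+b−1)] → w = 0.00
Weighted average = (0.53·8.0 + 0.33·20.0 + 0.00·30.0 + 0.74·35.0 + 0.00·11.5) / (0.53 + 0.33 + 0.00 + 0.74 + 0.00)
  = 36.7400 / 1.6000 = 22.96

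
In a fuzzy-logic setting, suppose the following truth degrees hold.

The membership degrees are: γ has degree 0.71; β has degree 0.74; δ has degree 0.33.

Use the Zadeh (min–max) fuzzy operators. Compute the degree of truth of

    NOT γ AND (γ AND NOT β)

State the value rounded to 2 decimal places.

NOT γ = 1 − 0.71 = 0.29
NOT β = 1 − 0.74 = 0.26
γ AND NOT β = min(a, b) on (0.71, 0.26) = 0.26
NOT γ AND (γ AND NOT β) = min(a, b) on (0.29, 0.26) = 0.26

0.26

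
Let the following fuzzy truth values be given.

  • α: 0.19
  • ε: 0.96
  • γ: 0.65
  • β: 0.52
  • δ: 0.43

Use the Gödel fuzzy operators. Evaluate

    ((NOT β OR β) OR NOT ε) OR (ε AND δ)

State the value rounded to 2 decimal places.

NOT β = 1 − 0.52 = 0.48
NOT β OR β = max(a, b) on (0.48, 0.52) = 0.52
NOT ε = 1 − 0.96 = 0.04
(NOT β OR β) OR NOT ε = max(a, b) on (0.52, 0.04) = 0.52
ε AND δ = min(a, b) on (0.96, 0.43) = 0.43
((NOT β OR β) OR NOT ε) OR (ε AND δ) = max(a, b) on (0.52, 0.43) = 0.52

0.52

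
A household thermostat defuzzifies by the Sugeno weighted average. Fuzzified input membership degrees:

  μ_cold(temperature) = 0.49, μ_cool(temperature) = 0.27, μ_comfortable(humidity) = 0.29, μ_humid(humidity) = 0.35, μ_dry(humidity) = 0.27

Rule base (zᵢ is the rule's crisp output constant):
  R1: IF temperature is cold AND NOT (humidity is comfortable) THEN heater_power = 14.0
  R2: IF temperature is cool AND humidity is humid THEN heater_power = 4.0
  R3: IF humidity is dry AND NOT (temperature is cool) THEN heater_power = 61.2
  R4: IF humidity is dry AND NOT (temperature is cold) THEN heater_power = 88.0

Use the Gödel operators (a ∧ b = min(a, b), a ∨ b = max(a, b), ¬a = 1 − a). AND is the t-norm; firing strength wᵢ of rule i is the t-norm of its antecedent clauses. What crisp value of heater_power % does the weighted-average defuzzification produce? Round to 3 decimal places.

37.095

R1 (z=14.0): cold=0.49, ¬comfortable=1−0.29=0.71; AND[min(a, b)] → w = 0.49
R2 (z=4.0): cool=0.27, humid=0.35; AND[min(a, b)] → w = 0.27
R3 (z=61.2): dry=0.27, ¬cool=1−0.27=0.73; AND[min(a, b)] → w = 0.27
R4 (z=88.0): dry=0.27, ¬cold=1−0.49=0.51; AND[min(a, b)] → w = 0.27
Weighted average = (0.49·14.0 + 0.27·4.0 + 0.27·61.2 + 0.27·88.0) / (0.49 + 0.27 + 0.27 + 0.27)
  = 48.2240 / 1.3000 = 37.095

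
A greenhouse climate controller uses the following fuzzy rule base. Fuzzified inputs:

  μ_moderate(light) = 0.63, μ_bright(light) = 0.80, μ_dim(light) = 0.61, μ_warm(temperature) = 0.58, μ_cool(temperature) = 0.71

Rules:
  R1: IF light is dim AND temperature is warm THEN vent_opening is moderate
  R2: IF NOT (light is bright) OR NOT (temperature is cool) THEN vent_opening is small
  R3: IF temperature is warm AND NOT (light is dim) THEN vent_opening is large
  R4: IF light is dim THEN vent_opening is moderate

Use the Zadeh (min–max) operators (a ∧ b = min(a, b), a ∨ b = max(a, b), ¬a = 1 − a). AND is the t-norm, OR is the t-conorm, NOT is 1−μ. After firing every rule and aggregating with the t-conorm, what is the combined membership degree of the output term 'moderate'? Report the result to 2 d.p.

0.61

R1: dim=0.61, warm=0.58; AND[min(a, b)] → w = 0.58
R2: ¬bright=1−0.80=0.20, ¬cool=1−0.71=0.29; OR[max(a, b)] → w = 0.29
R3: warm=0.58, ¬dim=1−0.61=0.39; AND[min(a, b)] → w = 0.39
R4: dim=0.61 → w = 0.61
Rules with consequent 'moderate': {R1, R4} → strengths 0.58, 0.61
Aggregate via t-conorm [max(a, b)]: 0.61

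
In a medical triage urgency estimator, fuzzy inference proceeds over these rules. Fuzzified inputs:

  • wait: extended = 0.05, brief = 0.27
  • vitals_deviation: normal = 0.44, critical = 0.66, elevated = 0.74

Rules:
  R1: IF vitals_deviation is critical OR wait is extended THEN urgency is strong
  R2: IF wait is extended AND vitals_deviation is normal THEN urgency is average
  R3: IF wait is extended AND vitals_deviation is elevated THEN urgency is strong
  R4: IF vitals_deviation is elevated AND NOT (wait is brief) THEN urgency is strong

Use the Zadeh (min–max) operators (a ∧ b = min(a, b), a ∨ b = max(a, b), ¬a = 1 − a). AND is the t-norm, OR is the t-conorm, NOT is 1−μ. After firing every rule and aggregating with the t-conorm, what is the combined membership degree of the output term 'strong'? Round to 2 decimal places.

R1: critical=0.66, extended=0.05; OR[max(a, b)] → w = 0.66
R2: extended=0.05, normal=0.44; AND[min(a, b)] → w = 0.05
R3: extended=0.05, elevated=0.74; AND[min(a, b)] → w = 0.05
R4: elevated=0.74, ¬brief=1−0.27=0.73; AND[min(a, b)] → w = 0.73
Rules with consequent 'strong': {R1, R3, R4} → strengths 0.66, 0.05, 0.73
Aggregate via t-conorm [max(a, b)]: 0.73

0.73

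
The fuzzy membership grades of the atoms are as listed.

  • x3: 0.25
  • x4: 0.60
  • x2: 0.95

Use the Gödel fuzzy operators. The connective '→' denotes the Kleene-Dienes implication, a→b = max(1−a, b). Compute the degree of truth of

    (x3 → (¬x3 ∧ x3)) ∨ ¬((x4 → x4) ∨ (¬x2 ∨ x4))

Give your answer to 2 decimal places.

0.75

¬x3 = 1 − 0.25 = 0.75
¬x3 ∧ x3 = min(a, b) on (0.75, 0.25) = 0.25
x3 → (¬x3 ∧ x3)  [Kleene-Dienes: max(1−a, b)] with a=0.25, b=0.25 → 0.75
x4 → x4  [Kleene-Dienes: max(1−a, b)] with a=0.60, b=0.60 → 0.60
¬x2 = 1 − 0.95 = 0.05
¬x2 ∨ x4 = max(a, b) on (0.05, 0.60) = 0.60
(x4 → x4) ∨ (¬x2 ∨ x4) = max(a, b) on (0.60, 0.60) = 0.60
¬((x4 → x4) ∨ (¬x2 ∨ x4)) = 1 − 0.60 = 0.40
(x3 → (¬x3 ∧ x3)) ∨ ¬((x4 → x4) ∨ (¬x2 ∨ x4)) = max(a, b) on (0.75, 0.40) = 0.75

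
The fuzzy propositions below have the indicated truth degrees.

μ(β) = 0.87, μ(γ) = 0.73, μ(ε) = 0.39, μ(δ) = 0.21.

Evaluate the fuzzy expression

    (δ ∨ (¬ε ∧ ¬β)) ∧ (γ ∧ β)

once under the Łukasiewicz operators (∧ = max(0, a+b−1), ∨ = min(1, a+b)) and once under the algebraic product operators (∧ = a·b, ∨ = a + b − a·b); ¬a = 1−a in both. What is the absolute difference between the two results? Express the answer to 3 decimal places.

0.173

Under Łukasiewicz:
  ¬ε = 1 − 0.39 = 0.61
  ¬β = 1 − 0.87 = 0.13
  ¬ε ∧ ¬β = max(0, a+b−1) on (0.61, 0.13) = 0.00
  δ ∨ (¬ε ∧ ¬β) = min(1, a+b) on (0.21, 0.00) = 0.21
  γ ∧ β = max(0, a+b−1) on (0.73, 0.87) = 0.60
  (δ ∨ (¬ε ∧ ¬β)) ∧ (γ ∧ β) = max(0, a+b−1) on (0.21, 0.60) = 0.00
  → value = 0.0000
Under algebraic product:
  ¬ε = 1 − 0.3900 = 0.6100
  ¬β = 1 − 0.8700 = 0.1300
  ¬ε ∧ ¬β = a·b on (0.6100, 0.1300) = 0.0793
  δ ∨ (¬ε ∧ ¬β) = a + b − a·b on (0.2100, 0.0793) = 0.2726
  γ ∧ β = a·b on (0.7300, 0.8700) = 0.6351
  (δ ∨ (¬ε ∧ ¬β)) ∧ (γ ∧ β) = a·b on (0.2726, 0.6351) = 0.1732
  → value = 0.1732
|0.0000 − 0.1732| = 0.173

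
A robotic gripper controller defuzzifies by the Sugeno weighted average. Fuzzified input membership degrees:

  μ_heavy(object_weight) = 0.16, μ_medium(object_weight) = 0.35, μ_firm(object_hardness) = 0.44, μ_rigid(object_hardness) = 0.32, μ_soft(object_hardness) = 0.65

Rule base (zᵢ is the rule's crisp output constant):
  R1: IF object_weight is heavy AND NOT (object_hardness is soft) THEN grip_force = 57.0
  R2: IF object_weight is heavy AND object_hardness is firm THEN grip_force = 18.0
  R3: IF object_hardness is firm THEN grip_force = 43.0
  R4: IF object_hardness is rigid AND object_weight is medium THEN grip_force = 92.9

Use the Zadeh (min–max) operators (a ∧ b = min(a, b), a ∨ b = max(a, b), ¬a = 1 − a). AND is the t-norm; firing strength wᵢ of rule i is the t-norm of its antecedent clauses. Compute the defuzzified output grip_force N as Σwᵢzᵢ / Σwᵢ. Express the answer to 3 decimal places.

R1 (z=57.0): heavy=0.16, ¬soft=1−0.65=0.35; AND[min(a, b)] → w = 0.16
R2 (z=18.0): heavy=0.16, firm=0.44; AND[min(a, b)] → w = 0.16
R3 (z=43.0): firm=0.44 → w = 0.44
R4 (z=92.9): rigid=0.32, medium=0.35; AND[min(a, b)] → w = 0.32
Weighted average = (0.16·57.0 + 0.16·18.0 + 0.44·43.0 + 0.32·92.9) / (0.16 + 0.16 + 0.44 + 0.32)
  = 60.6480 / 1.0800 = 56.156

56.156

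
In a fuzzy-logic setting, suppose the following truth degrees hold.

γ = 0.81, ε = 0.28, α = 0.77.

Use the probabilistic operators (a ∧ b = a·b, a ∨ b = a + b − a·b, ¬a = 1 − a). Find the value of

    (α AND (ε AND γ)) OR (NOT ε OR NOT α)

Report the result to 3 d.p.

ε AND γ = a·b on (0.2800, 0.8100) = 0.2268
α AND (ε AND γ) = a·b on (0.7700, 0.2268) = 0.1746
NOT ε = 1 − 0.2800 = 0.7200
NOT α = 1 − 0.7700 = 0.2300
NOT ε OR NOT α = a + b − a·b on (0.7200, 0.2300) = 0.7844
(α AND (ε AND γ)) OR (NOT ε OR NOT α) = a + b − a·b on (0.1746, 0.7844) = 0.8221

0.822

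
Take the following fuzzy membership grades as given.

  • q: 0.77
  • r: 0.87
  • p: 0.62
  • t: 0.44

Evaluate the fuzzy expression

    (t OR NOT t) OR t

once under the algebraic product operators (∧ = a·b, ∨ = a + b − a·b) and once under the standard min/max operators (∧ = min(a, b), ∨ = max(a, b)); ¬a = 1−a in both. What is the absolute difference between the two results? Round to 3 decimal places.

0.302

Under algebraic product:
  NOT t = 1 − 0.4400 = 0.5600
  t OR NOT t = a + b − a·b on (0.4400, 0.5600) = 0.7536
  (t OR NOT t) OR t = a + b − a·b on (0.7536, 0.4400) = 0.8620
  → value = 0.8620
Under standard min/max:
  NOT t = 1 − 0.44 = 0.56
  t OR NOT t = max(a, b) on (0.44, 0.56) = 0.56
  (t OR NOT t) OR t = max(a, b) on (0.56, 0.44) = 0.56
  → value = 0.5600
|0.8620 − 0.5600| = 0.302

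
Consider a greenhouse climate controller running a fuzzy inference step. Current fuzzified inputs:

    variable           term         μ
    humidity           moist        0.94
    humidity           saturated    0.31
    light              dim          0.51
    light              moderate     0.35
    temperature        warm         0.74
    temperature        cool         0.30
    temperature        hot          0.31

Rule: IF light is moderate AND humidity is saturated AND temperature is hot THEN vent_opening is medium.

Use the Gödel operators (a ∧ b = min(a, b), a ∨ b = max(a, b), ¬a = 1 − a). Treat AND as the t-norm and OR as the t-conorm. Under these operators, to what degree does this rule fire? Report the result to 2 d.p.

0.31

firing strength: moderate=0.35, saturated=0.31, hot=0.31; AND[min(a, b)] → w = 0.31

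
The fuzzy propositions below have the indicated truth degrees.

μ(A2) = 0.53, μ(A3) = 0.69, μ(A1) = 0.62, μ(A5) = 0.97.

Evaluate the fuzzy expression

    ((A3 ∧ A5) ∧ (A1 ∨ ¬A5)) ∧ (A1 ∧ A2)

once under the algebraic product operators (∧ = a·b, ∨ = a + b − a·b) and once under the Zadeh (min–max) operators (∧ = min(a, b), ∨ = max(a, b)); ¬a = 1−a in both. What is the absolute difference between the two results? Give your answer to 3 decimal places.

0.391

Under algebraic product:
  A3 ∧ A5 = a·b on (0.6900, 0.9700) = 0.6693
  ¬A5 = 1 − 0.9700 = 0.0300
  A1 ∨ ¬A5 = a + b − a·b on (0.6200, 0.0300) = 0.6314
  (A3 ∧ A5) ∧ (A1 ∨ ¬A5) = a·b on (0.6693, 0.6314) = 0.4226
  A1 ∧ A2 = a·b on (0.6200, 0.5300) = 0.3286
  ((A3 ∧ A5) ∧ (A1 ∨ ¬A5)) ∧ (A1 ∧ A2) = a·b on (0.4226, 0.3286) = 0.1389
  → value = 0.1389
Under Zadeh (min–max):
  A3 ∧ A5 = min(a, b) on (0.69, 0.97) = 0.69
  ¬A5 = 1 − 0.97 = 0.03
  A1 ∨ ¬A5 = max(a, b) on (0.62, 0.03) = 0.62
  (A3 ∧ A5) ∧ (A1 ∨ ¬A5) = min(a, b) on (0.69, 0.62) = 0.62
  A1 ∧ A2 = min(a, b) on (0.62, 0.53) = 0.53
  ((A3 ∧ A5) ∧ (A1 ∨ ¬A5)) ∧ (A1 ∧ A2) = min(a, b) on (0.62, 0.53) = 0.53
  → value = 0.5300
|0.1389 − 0.5300| = 0.391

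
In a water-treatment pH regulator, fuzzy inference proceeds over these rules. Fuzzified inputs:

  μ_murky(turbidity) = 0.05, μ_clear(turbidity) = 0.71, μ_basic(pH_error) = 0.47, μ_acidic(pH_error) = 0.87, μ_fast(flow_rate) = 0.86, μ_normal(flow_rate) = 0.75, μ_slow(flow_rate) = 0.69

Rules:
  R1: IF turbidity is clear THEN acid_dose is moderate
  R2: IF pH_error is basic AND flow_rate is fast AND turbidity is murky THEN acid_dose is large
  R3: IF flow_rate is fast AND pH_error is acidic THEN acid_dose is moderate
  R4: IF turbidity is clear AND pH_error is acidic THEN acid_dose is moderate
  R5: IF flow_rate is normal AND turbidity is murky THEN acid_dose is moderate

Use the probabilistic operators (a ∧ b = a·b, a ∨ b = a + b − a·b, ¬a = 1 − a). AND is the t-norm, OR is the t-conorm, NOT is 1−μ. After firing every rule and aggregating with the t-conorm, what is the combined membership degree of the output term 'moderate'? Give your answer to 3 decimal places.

0.973

R1: clear=0.71 → w = 0.7100
R2: basic=0.47, fast=0.86, murky=0.05; AND[a·b] → w = 0.0202
R3: fast=0.86, acidic=0.87; AND[a·b] → w = 0.7482
R4: clear=0.71, acidic=0.87; AND[a·b] → w = 0.6177
R5: normal=0.75, murky=0.05; AND[a·b] → w = 0.0375
Rules with consequent 'moderate': {R1, R3, R4, R5} → strengths 0.7100, 0.7482, 0.6177, 0.0375
Aggregate via t-conorm [a + b − a·b]: 0.9731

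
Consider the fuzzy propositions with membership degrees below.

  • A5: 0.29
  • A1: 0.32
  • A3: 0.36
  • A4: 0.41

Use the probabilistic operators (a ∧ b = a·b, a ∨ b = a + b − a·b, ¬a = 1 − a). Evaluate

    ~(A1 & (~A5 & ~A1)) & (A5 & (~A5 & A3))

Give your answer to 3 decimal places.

~A5 = 1 − 0.2900 = 0.7100
~A1 = 1 − 0.3200 = 0.6800
~A5 & ~A1 = a·b on (0.7100, 0.6800) = 0.4828
A1 & (~A5 & ~A1) = a·b on (0.3200, 0.4828) = 0.1545
~(A1 & (~A5 & ~A1)) = 1 − 0.1545 = 0.8455
~A5 = 1 − 0.2900 = 0.7100
~A5 & A3 = a·b on (0.7100, 0.3600) = 0.2556
A5 & (~A5 & A3) = a·b on (0.2900, 0.2556) = 0.0741
~(A1 & (~A5 & ~A1)) & (A5 & (~A5 & A3)) = a·b on (0.8455, 0.0741) = 0.0627

0.063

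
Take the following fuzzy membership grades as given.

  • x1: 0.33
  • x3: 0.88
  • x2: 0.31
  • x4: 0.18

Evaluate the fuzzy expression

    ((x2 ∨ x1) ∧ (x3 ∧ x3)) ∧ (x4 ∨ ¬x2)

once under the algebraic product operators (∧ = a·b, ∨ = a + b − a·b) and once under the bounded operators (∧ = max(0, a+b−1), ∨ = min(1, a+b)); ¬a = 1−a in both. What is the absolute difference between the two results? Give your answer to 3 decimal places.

0.041

Under algebraic product:
  x2 ∨ x1 = a + b − a·b on (0.3100, 0.3300) = 0.5377
  x3 ∧ x3 = a·b on (0.8800, 0.8800) = 0.7744
  (x2 ∨ x1) ∧ (x3 ∧ x3) = a·b on (0.5377, 0.7744) = 0.4164
  ¬x2 = 1 − 0.3100 = 0.6900
  x4 ∨ ¬x2 = a + b − a·b on (0.1800, 0.6900) = 0.7458
  ((x2 ∨ x1) ∧ (x3 ∧ x3)) ∧ (x4 ∨ ¬x2) = a·b on (0.4164, 0.7458) = 0.3105
  → value = 0.3105
Under bounded:
  x2 ∨ x1 = min(1, a+b) on (0.31, 0.33) = 0.64
  x3 ∧ x3 = max(0, a+b−1) on (0.88, 0.88) = 0.76
  (x2 ∨ x1) ∧ (x3 ∧ x3) = max(0, a+b−1) on (0.64, 0.76) = 0.40
  ¬x2 = 1 − 0.31 = 0.69
  x4 ∨ ¬x2 = min(1, a+b) on (0.18, 0.69) = 0.87
  ((x2 ∨ x1) ∧ (x3 ∧ x3)) ∧ (x4 ∨ ¬x2) = max(0, a+b−1) on (0.40, 0.87) = 0.27
  → value = 0.2700
|0.3105 − 0.2700| = 0.041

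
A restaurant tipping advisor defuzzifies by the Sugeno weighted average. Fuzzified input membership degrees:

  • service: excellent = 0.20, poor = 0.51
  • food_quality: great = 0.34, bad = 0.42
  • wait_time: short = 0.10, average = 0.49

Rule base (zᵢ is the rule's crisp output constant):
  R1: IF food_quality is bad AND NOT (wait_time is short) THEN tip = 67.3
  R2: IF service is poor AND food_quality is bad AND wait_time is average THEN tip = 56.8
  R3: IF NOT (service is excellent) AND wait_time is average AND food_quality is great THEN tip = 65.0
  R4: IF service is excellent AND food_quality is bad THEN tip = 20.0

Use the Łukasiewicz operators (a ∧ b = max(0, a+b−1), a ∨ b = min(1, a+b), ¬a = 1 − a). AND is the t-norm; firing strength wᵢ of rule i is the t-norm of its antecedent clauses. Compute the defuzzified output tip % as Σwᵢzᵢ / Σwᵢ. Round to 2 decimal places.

67.30

R1 (z=67.3): bad=0.42, ¬short=1−0.10=0.90; AND[max(0, a+b−1)] → w = 0.32
R2 (z=56.8): poor=0.51, bad=0.42, average=0.49; AND[max(0, a+b−1)] → w = 0.00
R3 (z=65.0): ¬excellent=1−0.20=0.80, average=0.49, great=0.34; AND[max(0, a+b−1)] → w = 0.00
R4 (z=20.0): excellent=0.20, bad=0.42; AND[max(0, a+b−1)] → w = 0.00
Weighted average = (0.32·67.3 + 0.00·56.8 + 0.00·65.0 + 0.00·20.0) / (0.32 + 0.00 + 0.00 + 0.00)
  = 21.5360 / 0.3200 = 67.30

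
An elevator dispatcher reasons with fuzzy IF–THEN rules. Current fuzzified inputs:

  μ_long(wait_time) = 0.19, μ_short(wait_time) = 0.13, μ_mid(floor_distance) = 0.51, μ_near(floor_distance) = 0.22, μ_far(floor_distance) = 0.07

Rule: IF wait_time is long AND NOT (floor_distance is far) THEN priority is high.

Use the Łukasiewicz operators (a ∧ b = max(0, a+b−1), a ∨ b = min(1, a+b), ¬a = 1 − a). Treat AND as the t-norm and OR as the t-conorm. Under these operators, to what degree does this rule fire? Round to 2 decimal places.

firing strength: long=0.19, ¬far=1−0.07=0.93; AND[max(0, a+b−1)] → w = 0.12

0.12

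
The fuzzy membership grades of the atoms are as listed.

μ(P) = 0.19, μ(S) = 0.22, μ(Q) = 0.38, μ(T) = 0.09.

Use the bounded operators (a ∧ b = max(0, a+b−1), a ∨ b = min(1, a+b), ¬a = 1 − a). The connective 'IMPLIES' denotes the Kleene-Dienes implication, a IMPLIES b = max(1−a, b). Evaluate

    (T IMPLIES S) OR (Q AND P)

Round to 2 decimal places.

0.91

T IMPLIES S  [Kleene-Dienes: max(1−a, b)] with a=0.09, b=0.22 → 0.91
Q AND P = max(0, a+b−1) on (0.38, 0.19) = 0.00
(T IMPLIES S) OR (Q AND P) = min(1, a+b) on (0.91, 0.00) = 0.91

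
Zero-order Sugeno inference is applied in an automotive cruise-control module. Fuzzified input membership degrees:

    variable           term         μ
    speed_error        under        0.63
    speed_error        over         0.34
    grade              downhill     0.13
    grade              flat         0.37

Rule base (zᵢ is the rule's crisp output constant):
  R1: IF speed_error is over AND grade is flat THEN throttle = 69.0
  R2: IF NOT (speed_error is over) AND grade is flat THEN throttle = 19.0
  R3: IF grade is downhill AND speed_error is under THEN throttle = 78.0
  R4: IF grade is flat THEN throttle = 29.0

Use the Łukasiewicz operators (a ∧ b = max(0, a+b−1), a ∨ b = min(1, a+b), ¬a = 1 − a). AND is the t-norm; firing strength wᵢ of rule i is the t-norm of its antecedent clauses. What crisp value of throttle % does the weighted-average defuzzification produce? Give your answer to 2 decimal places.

28.25

R1 (z=69.0): over=0.34, flat=0.37; AND[max(0, a+b−1)] → w = 0.00
R2 (z=19.0): ¬over=1−0.34=0.66, flat=0.37; AND[max(0, a+b−1)] → w = 0.03
R3 (z=78.0): downhill=0.13, under=0.63; AND[max(0, a+b−1)] → w = 0.00
R4 (z=29.0): flat=0.37 → w = 0.37
Weighted average = (0.00·69.0 + 0.03·19.0 + 0.00·78.0 + 0.37·29.0) / (0.00 + 0.03 + 0.00 + 0.37)
  = 11.3000 / 0.4000 = 28.25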